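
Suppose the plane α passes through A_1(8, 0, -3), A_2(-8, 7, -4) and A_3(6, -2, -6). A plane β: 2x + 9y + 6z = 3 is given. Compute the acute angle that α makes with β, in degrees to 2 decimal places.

A_1A_2 = (-16, 7, -1), A_1A_3 = (-2, -2, -3); a normal to α is A_1A_2 × A_1A_3 = (-23, -46, 46).
Using A_1: α has equation -23x - 46y + 46z = -322.
cos θ = |n₁·n₂| / (|n₁||n₂|) = |-184| / (√4761 · √121).
θ = arccos(0.24242) ≈ 75.97°.

75.97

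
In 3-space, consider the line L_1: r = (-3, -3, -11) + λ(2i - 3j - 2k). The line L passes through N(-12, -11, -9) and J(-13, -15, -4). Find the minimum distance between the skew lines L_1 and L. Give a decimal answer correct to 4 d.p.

9.3186

A direction vector for L is J − N = (-1, -4, 5).
Common perpendicular direction n = (2, -3, -2) × (-1, -4, 5) = (-23, -8, -11).
With w = (-12, -11, -9) − (-3, -3, -11) = (-9, -8, 2), w · n = 249.
Distance = |w · n| / |n| = |249| / √714 ≈ 9.3186.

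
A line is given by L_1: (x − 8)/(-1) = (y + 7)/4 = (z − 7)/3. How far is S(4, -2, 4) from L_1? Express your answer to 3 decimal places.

6.430

L_1 has direction (-1, 4, 3) through (8, -7, 7).
Taking (8, -7, 7) on L_1 with direction v = (-1, 4, 3): w = S − (8, -7, 7) = (-4, 5, -3), and w × v = (27, 15, -11).
Distance = |w × v| / |v| = √1075 / √26 ≈ 6.430.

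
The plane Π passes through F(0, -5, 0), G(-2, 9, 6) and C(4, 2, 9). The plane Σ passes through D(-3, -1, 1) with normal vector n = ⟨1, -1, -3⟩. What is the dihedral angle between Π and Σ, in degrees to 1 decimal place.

49.6

FG = (-2, 14, 6), FC = (4, 7, 9); a normal to Π is FG × FC = (84, 42, -70).
Using F: Π has equation 84x + 42y - 70z = -210.
Σ: n·r = n·D gives x - y - 3z = -5.
cos θ = |n₁·n₂| / (|n₁||n₂|) = |252| / (√13720 · √11).
θ = arccos(0.64867) ≈ 49.6°.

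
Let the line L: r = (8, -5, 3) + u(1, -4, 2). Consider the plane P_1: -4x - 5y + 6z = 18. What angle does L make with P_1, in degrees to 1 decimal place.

44.1

sin θ = |n·v| / (|n||v|) = |28| / (√77 · √21) = 0.69631.
θ ≈ 44.1°.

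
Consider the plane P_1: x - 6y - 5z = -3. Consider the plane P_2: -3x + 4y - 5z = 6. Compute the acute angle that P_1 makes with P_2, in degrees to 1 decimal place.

87.9

cos θ = |n₁·n₂| / (|n₁||n₂|) = |-2| / (√62 · √50).
θ = arccos(0.03592) ≈ 87.9°.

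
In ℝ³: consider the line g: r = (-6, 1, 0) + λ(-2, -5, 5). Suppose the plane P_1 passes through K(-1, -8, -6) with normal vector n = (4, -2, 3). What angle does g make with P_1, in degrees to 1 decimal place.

P_1: n·r = n·K gives 4x - 2y + 3z = -6.
sin θ = |n·v| / (|n||v|) = |17| / (√29 · √54) = 0.42959.
θ ≈ 25.4°.

25.4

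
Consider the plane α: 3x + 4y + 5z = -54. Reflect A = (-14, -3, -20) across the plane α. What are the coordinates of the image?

(-2, 13, 0)

λ = (n·A − d)/|n|² = (-154 − (-54))/50 = -2.
Reflection = A − 2λn = (-14, -3, -20) − (-4)·(3, 4, 5) = (-2, 13, 0).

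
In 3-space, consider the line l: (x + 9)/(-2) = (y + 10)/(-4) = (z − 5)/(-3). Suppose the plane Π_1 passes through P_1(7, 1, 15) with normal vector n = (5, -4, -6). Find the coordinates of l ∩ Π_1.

(-7, -6, 8)

l has direction (-2, -4, -3) through (-9, -10, 5).
Π_1: n·r = n·P_1 gives 5x - 4y - 6z = -59.
Substitute r = (-9, -10, 5) + t(-2, -4, -3) into the plane: -35 + 24t = -59, so t = -1.
Intersection: (-9, -10, 5) + (-1)·(-2, -4, -3) = (-7, -6, 8).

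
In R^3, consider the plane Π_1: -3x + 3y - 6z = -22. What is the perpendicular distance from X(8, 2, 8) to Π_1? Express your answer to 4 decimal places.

5.9876

n·X − d = (-3)·(8) + (3)·(2) + (-6)·(8) − (-22) = -44; |n| = √54.
Distance = |-44| / √54 = 44/√54 ≈ 5.9876.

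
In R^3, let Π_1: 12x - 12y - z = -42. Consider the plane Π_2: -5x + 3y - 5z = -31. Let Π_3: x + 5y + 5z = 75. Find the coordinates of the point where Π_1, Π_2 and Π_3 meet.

(5, 8, 6)

Solving the 3×3 linear system 12x - 12y - z = -42, -5x + 3y - 5z = -31, x + 5y + 5z = 75 (e.g. by elimination or Cramer's rule, determinant = 268) gives (5, 8, 6).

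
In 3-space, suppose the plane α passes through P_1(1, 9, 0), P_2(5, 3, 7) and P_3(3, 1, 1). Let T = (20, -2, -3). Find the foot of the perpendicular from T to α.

(5, -5, 3)

P_1P_2 = (4, -6, 7), P_1P_3 = (2, -8, 1); a normal to α is P_1P_2 × P_1P_3 = (50, 10, -20).
Using P_1: α has equation 50x + 10y - 20z = 140.
Foot = T − λn with λ = (n·T − d)/|n|² = (1040 − 140)/3000 = 3/10.
Foot = (20, -2, -3) − (3/10)·(50, 10, -20) = (5, -5, 3).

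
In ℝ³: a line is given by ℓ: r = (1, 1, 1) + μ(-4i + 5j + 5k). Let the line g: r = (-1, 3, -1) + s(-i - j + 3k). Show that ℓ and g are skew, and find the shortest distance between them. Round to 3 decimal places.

1.911

Common perpendicular direction n = (-4, 5, 5) × (-1, -1, 3) = (20, 7, 9).
With w = (-1, 3, -1) − (1, 1, 1) = (-2, 2, -2), w · n = -44.
Since n ≠ 0 the lines are not parallel, and w · n = -44 ≠ 0 so they do not intersect; hence they are skew.
Distance = |w · n| / |n| = |-44| / √530 ≈ 1.911.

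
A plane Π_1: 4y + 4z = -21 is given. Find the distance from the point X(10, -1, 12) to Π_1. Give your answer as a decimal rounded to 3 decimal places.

11.490

n·X − d = (0)·(10) + (4)·(-1) + (4)·(12) − (-21) = 65; |n| = √32.
Distance = |65| / √32 = 65/√32 ≈ 11.490.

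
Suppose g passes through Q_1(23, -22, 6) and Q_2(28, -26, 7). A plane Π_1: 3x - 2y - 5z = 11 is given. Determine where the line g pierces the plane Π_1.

(3, -6, 2)

A direction vector for g is Q_2 − Q_1 = (5, -4, 1).
Substitute r = (23, -22, 6) + t(5, -4, 1) into the plane: 83 + 18t = 11, so t = -4.
Intersection: (23, -22, 6) + (-4)·(5, -4, 1) = (3, -6, 2).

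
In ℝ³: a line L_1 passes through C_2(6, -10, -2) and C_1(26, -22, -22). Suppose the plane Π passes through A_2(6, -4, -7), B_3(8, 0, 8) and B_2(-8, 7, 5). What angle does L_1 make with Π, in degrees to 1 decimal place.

7.5

A direction vector for L_1 is C_1 − C_2 = (20, -12, -20).
A_2B_3 = (2, 4, 15), A_2B_2 = (-14, 11, 12); a normal to Π is A_2B_3 × A_2B_2 = (-117, -234, 78).
Using A_2: Π has equation -117x - 234y + 78z = -312.
sin θ = |n·v| / (|n||v|) = |-1092| / (√74529 · √944) = 0.13019.
θ ≈ 7.5°.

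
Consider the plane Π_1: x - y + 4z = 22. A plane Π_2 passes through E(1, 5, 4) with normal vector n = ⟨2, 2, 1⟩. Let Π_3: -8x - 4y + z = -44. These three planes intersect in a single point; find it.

Π_2: n·r = n·E gives 2x + 2y + z = 16.
Solving the 3×3 linear system x - y + 4z = 22, 2x + 2y + z = 16, -8x - 4y + z = -44 (e.g. by elimination or Cramer's rule, determinant = 48) gives (6, 0, 4).

(6, 0, 4)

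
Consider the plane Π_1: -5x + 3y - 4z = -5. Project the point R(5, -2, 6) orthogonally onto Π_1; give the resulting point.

Foot = R − λn with λ = (n·R − d)/|n|² = (-55 − (-5))/50 = -1.
Foot = (5, -2, 6) − (-1)·(-5, 3, -4) = (0, 1, 2).

(0, 1, 2)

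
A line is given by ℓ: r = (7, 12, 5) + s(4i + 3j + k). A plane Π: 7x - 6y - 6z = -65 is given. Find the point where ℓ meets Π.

(-5, 3, 2)

Substitute r = (7, 12, 5) + t(4, 3, 1) into the plane: -53 + 4t = -65, so t = -3.
Intersection: (7, 12, 5) + (-3)·(4, 3, 1) = (-5, 3, 2).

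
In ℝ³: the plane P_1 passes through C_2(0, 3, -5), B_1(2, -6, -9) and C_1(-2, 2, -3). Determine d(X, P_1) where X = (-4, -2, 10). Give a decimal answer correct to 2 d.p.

C_2B_1 = (2, -9, -4), C_2C_1 = (-2, -1, 2); a normal to P_1 is C_2B_1 × C_2C_1 = (-22, 4, -20).
Using C_2: P_1 has equation -22x + 4y - 20z = 112.
n·X − d = (-22)·(-4) + (4)·(-2) + (-20)·(10) − 112 = -232; |n| = √900.
Distance = |-232| / √900 = 232/√900 ≈ 7.73.

7.73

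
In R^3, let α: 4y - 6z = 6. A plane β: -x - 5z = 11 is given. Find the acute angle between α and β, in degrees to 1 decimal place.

35.3

cos θ = |n₁·n₂| / (|n₁||n₂|) = |30| / (√52 · √26).
θ = arccos(0.81589) ≈ 35.3°.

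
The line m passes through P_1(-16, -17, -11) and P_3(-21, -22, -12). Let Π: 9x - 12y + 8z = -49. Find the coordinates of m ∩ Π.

(-1, -2, -8)

A direction vector for m is P_3 − P_1 = (-5, -5, -1).
Substitute r = (-16, -17, -11) + t(-5, -5, -1) into the plane: -28 + 7t = -49, so t = -3.
Intersection: (-16, -17, -11) + (-3)·(-5, -5, -1) = (-1, -2, -8).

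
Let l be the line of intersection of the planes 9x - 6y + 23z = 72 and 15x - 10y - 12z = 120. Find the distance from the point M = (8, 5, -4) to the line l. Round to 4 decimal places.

Direction of l: (9, -6, 23) × (15, -10, -12) = (302, 453, 0).
A point on l: solving the two plane equations with x = 6 gives (6, -3, 0).
Taking (6, -3, 0) on l with direction v = (302, 453, 0): w = M − (6, -3, 0) = (2, 8, -4), and w × v = (1812, -1208, -1510).
Distance = |w × v| / |v| = √7022708 / √296413 ≈ 4.8675.

4.8675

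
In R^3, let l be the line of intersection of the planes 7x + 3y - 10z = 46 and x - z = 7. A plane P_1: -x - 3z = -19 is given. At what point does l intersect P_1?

(10, 2, 3)

Direction of l: (7, 3, -10) × (1, 0, -1) = (-3, -3, -3).
A point on l: solving the two plane equations with x = 7 gives (7, -1, 0).
Substitute r = (7, -1, 0) + t(-3, -3, -3) into the plane: -7 + 12t = -19, so t = -1.
Intersection: (7, -1, 0) + (-1)·(-3, -3, -3) = (10, 2, 3).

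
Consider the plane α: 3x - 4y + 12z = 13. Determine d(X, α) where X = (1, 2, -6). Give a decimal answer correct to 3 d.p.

6.923

n·X − d = (3)·(1) + (-4)·(2) + (12)·(-6) − 13 = -90; |n| = √169.
Distance = |-90| / √169 = 90/√169 ≈ 6.923.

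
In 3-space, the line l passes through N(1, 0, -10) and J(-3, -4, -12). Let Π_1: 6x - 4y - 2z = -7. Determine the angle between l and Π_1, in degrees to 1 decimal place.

A direction vector for l is J − N = (-4, -4, -2).
sin θ = |n·v| / (|n||v|) = |-4| / (√56 · √36) = 0.08909.
θ ≈ 5.1°.

5.1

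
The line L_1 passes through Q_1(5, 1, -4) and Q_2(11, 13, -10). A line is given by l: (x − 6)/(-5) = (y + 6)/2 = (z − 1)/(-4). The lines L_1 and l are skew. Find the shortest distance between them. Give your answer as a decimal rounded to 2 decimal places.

A direction vector for L_1 is Q_2 − Q_1 = (6, 12, -6).
l has direction (-5, 2, -4) through (6, -6, 1).
Common perpendicular direction n = (6, 12, -6) × (-5, 2, -4) = (-36, 54, 72).
With w = (6, -6, 1) − (5, 1, -4) = (1, -7, 5), w · n = -54.
Distance = |w · n| / |n| = |-54| / √9396 ≈ 0.56.

0.56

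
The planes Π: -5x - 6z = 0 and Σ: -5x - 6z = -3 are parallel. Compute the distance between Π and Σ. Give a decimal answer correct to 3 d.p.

Same normal n = (-5, 0, -6) with |n| = √61; distance = |0 − (-3)| / |n| = 3/√61 ≈ 0.384.

0.384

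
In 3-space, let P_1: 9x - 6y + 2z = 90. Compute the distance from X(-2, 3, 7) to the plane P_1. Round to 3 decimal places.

10.182

n·X − d = (9)·(-2) + (-6)·(3) + (2)·(7) − 90 = -112; |n| = √121.
Distance = |-112| / √121 = 112/√121 ≈ 10.182.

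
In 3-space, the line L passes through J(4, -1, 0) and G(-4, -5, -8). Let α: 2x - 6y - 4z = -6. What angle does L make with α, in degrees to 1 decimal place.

A direction vector for L is G − J = (-8, -4, -8).
sin θ = |n·v| / (|n||v|) = |40| / (√56 · √144) = 0.44544.
θ ≈ 26.5°.

26.5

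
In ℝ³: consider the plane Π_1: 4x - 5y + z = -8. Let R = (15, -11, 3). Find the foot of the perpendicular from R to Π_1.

Foot = R − λn with λ = (n·R − d)/|n|² = (118 − (-8))/42 = 3.
Foot = (15, -11, 3) − 3·(4, -5, 1) = (3, 4, 0).

(3, 4, 0)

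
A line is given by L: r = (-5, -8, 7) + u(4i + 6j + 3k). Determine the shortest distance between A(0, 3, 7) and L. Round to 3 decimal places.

Taking (-5, -8, 7) on L with direction v = (4, 6, 3): w = A − (-5, -8, 7) = (5, 11, 0), and w × v = (33, -15, -14).
Distance = |w × v| / |v| = √1510 / √61 ≈ 4.975.

4.975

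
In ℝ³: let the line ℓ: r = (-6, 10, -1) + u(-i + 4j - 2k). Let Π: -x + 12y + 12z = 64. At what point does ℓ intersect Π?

(-4, 2, 3)

Substitute r = (-6, 10, -1) + t(-1, 4, -2) into the plane: 114 + 25t = 64, so t = -2.
Intersection: (-6, 10, -1) + (-2)·(-1, 4, -2) = (-4, 2, 3).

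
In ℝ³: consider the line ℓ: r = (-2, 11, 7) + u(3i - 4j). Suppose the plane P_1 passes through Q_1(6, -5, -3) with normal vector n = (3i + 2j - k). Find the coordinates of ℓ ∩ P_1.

(4, 3, 7)

P_1: n·r = n·Q_1 gives 3x + 2y - z = 11.
Substitute r = (-2, 11, 7) + t(3, -4, 0) into the plane: 9 + 1t = 11, so t = 2.
Intersection: (-2, 11, 7) + 2·(3, -4, 0) = (4, 3, 7).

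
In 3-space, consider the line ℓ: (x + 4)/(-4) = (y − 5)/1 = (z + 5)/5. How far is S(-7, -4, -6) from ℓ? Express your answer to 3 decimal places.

ℓ has direction (-4, 1, 5) through (-4, 5, -5).
Taking (-4, 5, -5) on ℓ with direction v = (-4, 1, 5): w = S − (-4, 5, -5) = (-3, -9, -1), and w × v = (-44, 19, -39).
Distance = |w × v| / |v| = √3818 / √42 ≈ 9.534.

9.534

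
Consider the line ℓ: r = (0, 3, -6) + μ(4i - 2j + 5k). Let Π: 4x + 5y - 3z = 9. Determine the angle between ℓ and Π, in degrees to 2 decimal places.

sin θ = |n·v| / (|n||v|) = |-9| / (√50 · √45) = 0.18974.
θ ≈ 10.94°.

10.94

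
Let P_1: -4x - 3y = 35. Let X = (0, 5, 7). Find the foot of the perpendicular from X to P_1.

(-8, -1, 7)

Foot = X − λn with λ = (n·X − d)/|n|² = (-15 − 35)/25 = -2.
Foot = (0, 5, 7) − (-2)·(-4, -3, 0) = (-8, -1, 7).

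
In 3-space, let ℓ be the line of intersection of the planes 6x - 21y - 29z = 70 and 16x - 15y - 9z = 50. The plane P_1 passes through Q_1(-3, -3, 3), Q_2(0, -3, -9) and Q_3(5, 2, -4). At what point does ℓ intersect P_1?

Direction of ℓ: (6, -21, -29) × (16, -15, -9) = (-246, -410, 246).
A point on ℓ: solving the two plane equations with x = -1 gives (-1, -5, 1).
Q_1Q_2 = (3, 0, -12), Q_1Q_3 = (8, 5, -7); a normal to P_1 is Q_1Q_2 × Q_1Q_3 = (60, -75, 15).
Using Q_1: P_1 has equation 60x - 75y + 15z = 90.
Substitute r = (-1, -5, 1) + t(-246, -410, 246) into the plane: 330 + 19680t = 90, so t = -1/82.
Intersection: (-1, -5, 1) + (-1/82)·(-246, -410, 246) = (2, 0, -2).

(2, 0, -2)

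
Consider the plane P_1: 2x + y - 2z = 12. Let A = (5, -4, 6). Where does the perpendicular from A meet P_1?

Foot = A − λn with λ = (n·A − d)/|n|² = (-6 − 12)/9 = -2.
Foot = (5, -4, 6) − (-2)·(2, 1, -2) = (9, -2, 2).

(9, -2, 2)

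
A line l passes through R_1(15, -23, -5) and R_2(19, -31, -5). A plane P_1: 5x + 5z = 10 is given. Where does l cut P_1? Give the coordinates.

(7, -7, -5)

A direction vector for l is R_2 − R_1 = (4, -8, 0).
Substitute r = (15, -23, -5) + t(4, -8, 0) into the plane: 50 + 20t = 10, so t = -2.
Intersection: (15, -23, -5) + (-2)·(4, -8, 0) = (7, -7, -5).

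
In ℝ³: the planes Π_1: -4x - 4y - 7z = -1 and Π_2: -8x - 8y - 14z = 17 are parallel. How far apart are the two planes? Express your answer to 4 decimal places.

Rescale Π_2 by 1/2: -4x - 4y - 7z = 17/2. Then distance = |-1 − (17/2)| / √81 ≈ 1.0556.

1.0556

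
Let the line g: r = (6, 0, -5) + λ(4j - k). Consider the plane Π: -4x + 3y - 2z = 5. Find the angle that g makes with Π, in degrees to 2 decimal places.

39.09

sin θ = |n·v| / (|n||v|) = |14| / (√29 · √17) = 0.63053.
θ ≈ 39.09°.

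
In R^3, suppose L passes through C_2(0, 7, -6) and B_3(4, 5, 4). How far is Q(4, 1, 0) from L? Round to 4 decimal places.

4.8442

A direction vector for L is B_3 − C_2 = (4, -2, 10).
Taking (0, 7, -6) on L with direction v = (4, -2, 10): w = Q − (0, 7, -6) = (4, -6, 6), and w × v = (-48, -16, 16).
Distance = |w × v| / |v| = √2816 / √120 ≈ 4.8442.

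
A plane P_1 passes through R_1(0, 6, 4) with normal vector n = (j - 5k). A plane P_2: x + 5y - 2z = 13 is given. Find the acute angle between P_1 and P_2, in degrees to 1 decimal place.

P_1: n·r = n·R_1 gives y - 5z = -14.
cos θ = |n₁·n₂| / (|n₁||n₂|) = |15| / (√26 · √30).
θ = arccos(0.53709) ≈ 57.5°.

57.5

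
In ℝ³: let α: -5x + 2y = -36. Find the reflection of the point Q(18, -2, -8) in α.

(-2, 6, -8)

λ = (n·Q − d)/|n|² = (-94 − (-36))/29 = -2.
Reflection = Q − 2λn = (18, -2, -8) − (-4)·(-5, 2, 0) = (-2, 6, -8).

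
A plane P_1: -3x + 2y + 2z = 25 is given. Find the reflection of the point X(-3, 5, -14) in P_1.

(-15, 13, -6)

λ = (n·X − d)/|n|² = (-9 − 25)/17 = -2.
Reflection = X − 2λn = (-3, 5, -14) − (-4)·(-3, 2, 2) = (-15, 13, -6).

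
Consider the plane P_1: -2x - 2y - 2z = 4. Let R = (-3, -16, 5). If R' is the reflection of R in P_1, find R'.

(5, -8, 13)

λ = (n·R − d)/|n|² = (28 − 4)/12 = 2.
Reflection = R − 2λn = (-3, -16, 5) − 4·(-2, -2, -2) = (5, -8, 13).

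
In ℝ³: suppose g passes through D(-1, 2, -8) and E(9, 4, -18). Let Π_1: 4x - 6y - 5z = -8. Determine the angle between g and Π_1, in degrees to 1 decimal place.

A direction vector for g is E − D = (10, 2, -10).
sin θ = |n·v| / (|n||v|) = |78| / (√77 · √204) = 0.62235.
θ ≈ 38.5°.

38.5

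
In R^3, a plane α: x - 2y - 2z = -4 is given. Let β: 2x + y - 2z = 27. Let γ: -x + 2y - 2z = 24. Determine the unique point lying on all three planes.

Solving the 3×3 linear system x - 2y - 2z = -4, 2x + y - 2z = 27, -x + 2y - 2z = 24 (e.g. by elimination or Cramer's rule, determinant = -20) gives (4, 9, -5).

(4, 9, -5)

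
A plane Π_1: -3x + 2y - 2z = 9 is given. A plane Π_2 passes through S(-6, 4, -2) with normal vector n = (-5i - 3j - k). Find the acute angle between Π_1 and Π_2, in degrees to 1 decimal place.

63.2

Π_2: n·r = n·S gives -5x - 3y - z = 20.
cos θ = |n₁·n₂| / (|n₁||n₂|) = |11| / (√17 · √35).
θ = arccos(0.45096) ≈ 63.2°.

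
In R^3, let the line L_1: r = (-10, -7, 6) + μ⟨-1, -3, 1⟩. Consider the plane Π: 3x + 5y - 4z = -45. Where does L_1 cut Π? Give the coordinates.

(-8, -1, 4)

Substitute r = (-10, -7, 6) + t(-1, -3, 1) into the plane: -89 + (-22)t = -45, so t = -2.
Intersection: (-10, -7, 6) + (-2)·(-1, -3, 1) = (-8, -1, 4).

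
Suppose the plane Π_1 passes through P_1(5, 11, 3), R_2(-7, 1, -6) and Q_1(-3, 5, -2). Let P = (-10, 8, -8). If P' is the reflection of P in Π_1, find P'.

(-6, -4, 0)

P_1R_2 = (-12, -10, -9), P_1Q_1 = (-8, -6, -5); a normal to Π_1 is P_1R_2 × P_1Q_1 = (-4, 12, -8).
Using P_1: Π_1 has equation -4x + 12y - 8z = 88.
λ = (n·P − d)/|n|² = (200 − 88)/224 = 1/2.
Reflection = P − 2λn = (-10, 8, -8) − 1·(-4, 12, -8) = (-6, -4, 0).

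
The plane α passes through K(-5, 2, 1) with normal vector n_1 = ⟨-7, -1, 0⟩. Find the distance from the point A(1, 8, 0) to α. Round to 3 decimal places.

α: n_1·r = n_1·K gives -7x - y = 33.
n·A − d = (-7)·(1) + (-1)·(8) + (0)·(0) − 33 = -48; |n| = √50.
Distance = |-48| / √50 = 48/√50 ≈ 6.788.

6.788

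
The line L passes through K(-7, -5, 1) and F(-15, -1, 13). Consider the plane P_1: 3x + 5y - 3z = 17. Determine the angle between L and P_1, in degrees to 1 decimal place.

24.1

A direction vector for L is F − K = (-8, 4, 12).
sin θ = |n·v| / (|n||v|) = |-40| / (√43 · √224) = 0.40757.
θ ≈ 24.1°.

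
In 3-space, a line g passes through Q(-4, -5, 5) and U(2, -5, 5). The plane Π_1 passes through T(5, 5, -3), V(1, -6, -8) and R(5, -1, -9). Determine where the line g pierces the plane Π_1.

(-7, -5, 5)

A direction vector for g is U − Q = (6, 0, 0).
TV = (-4, -11, -5), TR = (0, -6, -6); a normal to Π_1 is TV × TR = (36, -24, 24).
Using T: Π_1 has equation 36x - 24y + 24z = -12.
Substitute r = (-4, -5, 5) + t(6, 0, 0) into the plane: 96 + 216t = -12, so t = -1/2.
Intersection: (-4, -5, 5) + (-1/2)·(6, 0, 0) = (-7, -5, 5).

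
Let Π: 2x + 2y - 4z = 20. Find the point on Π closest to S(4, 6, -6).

Foot = S − λn with λ = (n·S − d)/|n|² = (44 − 20)/24 = 1.
Foot = (4, 6, -6) − 1·(2, 2, -4) = (2, 4, -2).

(2, 4, -2)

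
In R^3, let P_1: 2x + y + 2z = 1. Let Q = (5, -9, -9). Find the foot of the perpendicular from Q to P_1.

(9, -7, -5)

Foot = Q − λn with λ = (n·Q − d)/|n|² = (-17 − 1)/9 = -2.
Foot = (5, -9, -9) − (-2)·(2, 1, 2) = (9, -7, -5).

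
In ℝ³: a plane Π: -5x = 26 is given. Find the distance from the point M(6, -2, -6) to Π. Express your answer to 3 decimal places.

n·M − d = (-5)·(6) + (0)·(-2) + (0)·(-6) − 26 = -56; |n| = √25.
Distance = |-56| / √25 = 56/√25 ≈ 11.200.

11.200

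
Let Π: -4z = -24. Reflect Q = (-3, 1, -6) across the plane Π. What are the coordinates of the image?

λ = (n·Q − d)/|n|² = (24 − (-24))/16 = 3.
Reflection = Q − 2λn = (-3, 1, -6) − 6·(0, 0, -4) = (-3, 1, 18).

(-3, 1, 18)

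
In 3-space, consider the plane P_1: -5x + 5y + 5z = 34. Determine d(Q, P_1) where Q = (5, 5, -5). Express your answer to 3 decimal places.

6.813

n·Q − d = (-5)·(5) + (5)·(5) + (5)·(-5) − 34 = -59; |n| = √75.
Distance = |-59| / √75 = 59/√75 ≈ 6.813.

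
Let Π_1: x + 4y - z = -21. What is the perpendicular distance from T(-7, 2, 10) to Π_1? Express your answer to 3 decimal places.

2.828

n·T − d = (1)·(-7) + (4)·(2) + (-1)·(10) − (-21) = 12; |n| = √18.
Distance = |12| / √18 = 12/√18 ≈ 2.828.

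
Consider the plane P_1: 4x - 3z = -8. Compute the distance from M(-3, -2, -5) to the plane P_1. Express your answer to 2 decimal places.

n·M − d = (4)·(-3) + (0)·(-2) + (-3)·(-5) − (-8) = 11; |n| = √25.
Distance = |11| / √25 = 11/√25 ≈ 2.20.

2.20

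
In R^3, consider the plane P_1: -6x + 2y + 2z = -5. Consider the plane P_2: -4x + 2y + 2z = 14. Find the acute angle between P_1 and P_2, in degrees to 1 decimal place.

10.0

cos θ = |n₁·n₂| / (|n₁||n₂|) = |32| / (√44 · √24).
θ = arccos(0.98473) ≈ 10.0°.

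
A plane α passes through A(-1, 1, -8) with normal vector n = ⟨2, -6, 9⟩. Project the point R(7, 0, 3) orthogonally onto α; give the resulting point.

(5, 6, -6)

α: n·r = n·A gives 2x - 6y + 9z = -80.
Foot = R − λn with λ = (n·R − d)/|n|² = (41 − (-80))/121 = 1.
Foot = (7, 0, 3) − 1·(2, -6, 9) = (5, 6, -6).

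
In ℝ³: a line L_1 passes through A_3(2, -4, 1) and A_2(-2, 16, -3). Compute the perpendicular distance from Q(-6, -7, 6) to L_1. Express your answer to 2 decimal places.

9.63

A direction vector for L_1 is A_2 − A_3 = (-4, 20, -4).
Taking (2, -4, 1) on L_1 with direction v = (-4, 20, -4): w = Q − (2, -4, 1) = (-8, -3, 5), and w × v = (-88, -52, -172).
Distance = |w × v| / |v| = √40032 / √432 ≈ 9.63.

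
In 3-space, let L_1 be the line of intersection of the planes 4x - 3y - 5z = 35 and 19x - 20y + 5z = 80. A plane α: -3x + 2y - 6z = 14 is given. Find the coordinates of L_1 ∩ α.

Direction of L_1: (4, -3, -5) × (19, -20, 5) = (-115, -115, -23).
A point on L_1: solving the two plane equations with x = 5 gives (5, 0, -3).
Substitute r = (5, 0, -3) + t(-115, -115, -23) into the plane: 3 + 253t = 14, so t = 1/23.
Intersection: (5, 0, -3) + (1/23)·(-115, -115, -23) = (0, -5, -4).

(0, -5, -4)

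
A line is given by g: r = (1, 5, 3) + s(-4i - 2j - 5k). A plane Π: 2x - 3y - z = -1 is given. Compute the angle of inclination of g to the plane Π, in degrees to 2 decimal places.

6.86

sin θ = |n·v| / (|n||v|) = |3| / (√14 · √45) = 0.11952.
θ ≈ 6.86°.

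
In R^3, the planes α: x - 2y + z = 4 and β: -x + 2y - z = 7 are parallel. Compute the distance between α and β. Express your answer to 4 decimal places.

Rescale β by 1/(-1): x - 2y + z = -7. Then distance = |4 − (-7)| / √6 ≈ 4.4907.

4.4907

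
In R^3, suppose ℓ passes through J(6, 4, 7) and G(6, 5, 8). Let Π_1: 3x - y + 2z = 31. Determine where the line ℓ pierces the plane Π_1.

(6, 7, 10)

A direction vector for ℓ is G − J = (0, 1, 1).
Substitute r = (6, 4, 7) + t(0, 1, 1) into the plane: 28 + 1t = 31, so t = 3.
Intersection: (6, 4, 7) + 3·(0, 1, 1) = (6, 7, 10).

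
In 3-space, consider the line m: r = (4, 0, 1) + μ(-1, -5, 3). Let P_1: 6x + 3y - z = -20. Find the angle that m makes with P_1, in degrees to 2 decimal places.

sin θ = |n·v| / (|n||v|) = |-24| / (√46 · √35) = 0.59813.
θ ≈ 36.74°.

36.74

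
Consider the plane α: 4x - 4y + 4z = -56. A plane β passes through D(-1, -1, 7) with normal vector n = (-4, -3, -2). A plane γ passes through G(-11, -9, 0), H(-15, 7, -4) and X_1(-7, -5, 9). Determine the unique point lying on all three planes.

β: n·r = n·D gives -4x - 3y - 2z = -7.
GH = (-4, 16, -4), GX_1 = (4, 4, 9); a normal to γ is GH × GX_1 = (160, 20, -80).
Using G: γ has equation 160x + 20y - 80z = -1940.
Solving the 3×3 linear system 4x - 4y + 4z = -56, -4x - 3y - 2z = -7, 160x + 20y - 80z = -1940 (e.g. by elimination or Cramer's rule, determinant = 5280) gives (-10, 11, 7).

(-10, 11, 7)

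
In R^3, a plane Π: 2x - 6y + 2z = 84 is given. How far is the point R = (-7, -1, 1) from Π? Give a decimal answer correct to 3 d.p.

13.568

n·R − d = (2)·(-7) + (-6)·(-1) + (2)·(1) − 84 = -90; |n| = √44.
Distance = |-90| / √44 = 90/√44 ≈ 13.568.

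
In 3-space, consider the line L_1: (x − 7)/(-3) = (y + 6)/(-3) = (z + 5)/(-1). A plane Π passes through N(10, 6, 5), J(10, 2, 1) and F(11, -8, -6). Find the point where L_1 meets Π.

L_1 has direction (-3, -3, -1) through (7, -6, -5).
NJ = (0, -4, -4), NF = (1, -14, -11); a normal to Π is NJ × NF = (-12, -4, 4).
Using N: Π has equation -12x - 4y + 4z = -124.
Substitute r = (7, -6, -5) + t(-3, -3, -1) into the plane: -80 + 44t = -124, so t = -1.
Intersection: (7, -6, -5) + (-1)·(-3, -3, -1) = (10, -3, -4).

(10, -3, -4)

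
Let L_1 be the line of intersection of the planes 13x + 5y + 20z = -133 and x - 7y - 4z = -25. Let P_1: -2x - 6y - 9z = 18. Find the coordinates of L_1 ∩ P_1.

(-6, 5, -4)

Direction of L_1: (13, 5, 20) × (1, -7, -4) = (120, 72, -96).
A point on L_1: solving the two plane equations with x = -26 gives (-26, -7, 12).
Substitute r = (-26, -7, 12) + t(120, 72, -96) into the plane: -14 + 192t = 18, so t = 1/6.
Intersection: (-26, -7, 12) + (1/6)·(120, 72, -96) = (-6, 5, -4).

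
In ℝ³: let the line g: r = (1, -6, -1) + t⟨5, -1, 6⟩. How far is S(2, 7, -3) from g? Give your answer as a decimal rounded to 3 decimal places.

Taking (1, -6, -1) on g with direction v = (5, -1, 6): w = S − (1, -6, -1) = (1, 13, -2), and w × v = (76, -16, -66).
Distance = |w × v| / |v| = √10388 / √62 ≈ 12.944.

12.944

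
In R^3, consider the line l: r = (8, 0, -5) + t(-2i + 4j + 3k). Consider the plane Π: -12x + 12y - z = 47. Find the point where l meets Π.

(4, 8, 1)

Substitute r = (8, 0, -5) + t(-2, 4, 3) into the plane: -91 + 69t = 47, so t = 2.
Intersection: (8, 0, -5) + 2·(-2, 4, 3) = (4, 8, 1).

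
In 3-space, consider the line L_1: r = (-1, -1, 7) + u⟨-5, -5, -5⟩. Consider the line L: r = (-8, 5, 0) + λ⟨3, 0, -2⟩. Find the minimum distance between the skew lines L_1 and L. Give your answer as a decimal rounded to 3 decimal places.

Common perpendicular direction n = (-5, -5, -5) × (3, 0, -2) = (10, -25, 15).
With w = (-8, 5, 0) − (-1, -1, 7) = (-7, 6, -7), w · n = -325.
Distance = |w · n| / |n| = |-325| / √950 ≈ 10.544.

10.544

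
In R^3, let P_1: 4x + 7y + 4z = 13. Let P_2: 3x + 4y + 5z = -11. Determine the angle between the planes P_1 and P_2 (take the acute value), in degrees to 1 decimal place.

cos θ = |n₁·n₂| / (|n₁||n₂|) = |60| / (√81 · √50).
θ = arccos(0.94281) ≈ 19.5°.

19.5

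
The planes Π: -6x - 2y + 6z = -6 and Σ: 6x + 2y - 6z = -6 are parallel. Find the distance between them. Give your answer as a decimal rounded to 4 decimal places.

Rescale Σ by 1/(-1): -6x - 2y + 6z = 6. Then distance = |-6 − 6| / √76 ≈ 1.3765.

1.3765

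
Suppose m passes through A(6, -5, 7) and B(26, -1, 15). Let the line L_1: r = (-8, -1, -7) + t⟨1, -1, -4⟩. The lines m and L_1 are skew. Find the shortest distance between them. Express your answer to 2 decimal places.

8.74

A direction vector for m is B − A = (20, 4, 8).
Common perpendicular direction n = (20, 4, 8) × (1, -1, -4) = (-8, 88, -24).
With w = (-8, -1, -7) − (6, -5, 7) = (-14, 4, -14), w · n = 800.
Distance = |w · n| / |n| = |800| / √8384 ≈ 8.74.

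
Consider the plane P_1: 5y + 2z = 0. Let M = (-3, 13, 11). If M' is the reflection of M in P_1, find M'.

λ = (n·M − d)/|n|² = (87 − 0)/29 = 3.
Reflection = M − 2λn = (-3, 13, 11) − 6·(0, 5, 2) = (-3, -17, -1).

(-3, -17, -1)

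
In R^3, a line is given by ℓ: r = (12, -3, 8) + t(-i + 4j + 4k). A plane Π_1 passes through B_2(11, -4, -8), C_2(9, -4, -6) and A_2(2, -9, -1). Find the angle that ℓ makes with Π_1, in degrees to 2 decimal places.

B_2C_2 = (-2, 0, 2), B_2A_2 = (-9, -5, 7); a normal to Π_1 is B_2C_2 × B_2A_2 = (10, -4, 10).
Using B_2: Π_1 has equation 10x - 4y + 10z = 46.
sin θ = |n·v| / (|n||v|) = |14| / (√216 · √33) = 0.16582.
θ ≈ 9.55°.

9.55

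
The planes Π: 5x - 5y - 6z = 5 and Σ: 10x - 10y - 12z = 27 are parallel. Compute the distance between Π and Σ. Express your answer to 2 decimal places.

0.92

Rescale Σ by 1/2: 5x - 5y - 6z = 27/2. Then distance = |5 − (27/2)| / √86 ≈ 0.92.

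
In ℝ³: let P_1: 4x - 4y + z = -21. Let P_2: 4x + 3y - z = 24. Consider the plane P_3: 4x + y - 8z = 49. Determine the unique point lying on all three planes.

Solving the 3×3 linear system 4x - 4y + z = -21, 4x + 3y - z = 24, 4x + y - 8z = 49 (e.g. by elimination or Cramer's rule, determinant = -212) gives (1, 5, -5).

(1, 5, -5)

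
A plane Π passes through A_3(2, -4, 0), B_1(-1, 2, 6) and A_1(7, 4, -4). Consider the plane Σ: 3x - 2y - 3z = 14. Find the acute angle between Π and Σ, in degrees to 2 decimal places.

A_3B_1 = (-3, 6, 6), A_3A_1 = (5, 8, -4); a normal to Π is A_3B_1 × A_3A_1 = (-72, 18, -54).
Using A_3: Π has equation -72x + 18y - 54z = -216.
cos θ = |n₁·n₂| / (|n₁||n₂|) = |-90| / (√8424 · √22).
θ = arccos(0.20906) ≈ 77.93°.

77.93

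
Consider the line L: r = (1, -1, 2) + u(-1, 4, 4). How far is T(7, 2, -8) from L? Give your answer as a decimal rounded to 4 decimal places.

Taking (1, -1, 2) on L with direction v = (-1, 4, 4): w = T − (1, -1, 2) = (6, 3, -10), and w × v = (52, -14, 27).
Distance = |w × v| / |v| = √3629 / √33 ≈ 10.4866.

10.4866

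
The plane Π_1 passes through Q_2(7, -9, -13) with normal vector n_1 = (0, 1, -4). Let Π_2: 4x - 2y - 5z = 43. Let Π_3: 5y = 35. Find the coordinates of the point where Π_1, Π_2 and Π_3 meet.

(3, 7, -9)

Π_1: n_1·r = n_1·Q_2 gives y - 4z = 43.
Solving the 3×3 linear system y - 4z = 43, 4x - 2y - 5z = 43, 5y = 35 (e.g. by elimination or Cramer's rule, determinant = -80) gives (3, 7, -9).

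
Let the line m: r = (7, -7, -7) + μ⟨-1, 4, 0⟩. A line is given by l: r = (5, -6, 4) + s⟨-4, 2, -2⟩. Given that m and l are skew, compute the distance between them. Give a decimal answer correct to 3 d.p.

10.340

Common perpendicular direction n = (-1, 4, 0) × (-4, 2, -2) = (-8, -2, 14).
With w = (5, -6, 4) − (7, -7, -7) = (-2, 1, 11), w · n = 168.
Distance = |w · n| / |n| = |168| / √264 ≈ 10.340.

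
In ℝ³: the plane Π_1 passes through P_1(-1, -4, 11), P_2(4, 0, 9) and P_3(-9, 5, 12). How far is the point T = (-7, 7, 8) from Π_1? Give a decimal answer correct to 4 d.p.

2.9938

P_1P_2 = (5, 4, -2), P_1P_3 = (-8, 9, 1); a normal to Π_1 is P_1P_2 × P_1P_3 = (22, 11, 77).
Using P_1: Π_1 has equation 22x + 11y + 77z = 781.
n·T − d = (22)·(-7) + (11)·(7) + (77)·(8) − 781 = -242; |n| = √6534.
Distance = |-242| / √6534 = 242/√6534 ≈ 2.9938.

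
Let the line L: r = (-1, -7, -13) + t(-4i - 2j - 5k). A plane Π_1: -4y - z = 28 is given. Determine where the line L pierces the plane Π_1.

(3, -5, -8)

Substitute r = (-1, -7, -13) + t(-4, -2, -5) into the plane: 41 + 13t = 28, so t = -1.
Intersection: (-1, -7, -13) + (-1)·(-4, -2, -5) = (3, -5, -8).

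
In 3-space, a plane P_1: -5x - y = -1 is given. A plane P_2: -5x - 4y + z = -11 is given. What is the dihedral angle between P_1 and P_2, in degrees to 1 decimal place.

cos θ = |n₁·n₂| / (|n₁||n₂|) = |29| / (√26 · √42).
θ = arccos(0.87758) ≈ 28.6°.

28.6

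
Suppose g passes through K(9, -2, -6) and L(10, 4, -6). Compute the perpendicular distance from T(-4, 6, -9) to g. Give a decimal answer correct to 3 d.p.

A direction vector for g is L − K = (1, 6, 0).
Taking (9, -2, -6) on g with direction v = (1, 6, 0): w = T − (9, -2, -6) = (-13, 8, -3), and w × v = (18, -3, -86).
Distance = |w × v| / |v| = √7729 / √37 ≈ 14.453.

14.453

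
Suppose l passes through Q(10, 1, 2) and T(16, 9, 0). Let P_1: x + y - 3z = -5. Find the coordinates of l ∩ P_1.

(7, -3, 3)

A direction vector for l is T − Q = (6, 8, -2).
Substitute r = (10, 1, 2) + t(6, 8, -2) into the plane: 5 + 20t = -5, so t = -1/2.
Intersection: (10, 1, 2) + (-1/2)·(6, 8, -2) = (7, -3, 3).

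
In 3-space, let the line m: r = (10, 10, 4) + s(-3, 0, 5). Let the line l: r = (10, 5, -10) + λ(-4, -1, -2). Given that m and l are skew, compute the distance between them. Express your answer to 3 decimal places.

Common perpendicular direction n = (-3, 0, 5) × (-4, -1, -2) = (5, -26, 3).
With w = (10, 5, -10) − (10, 10, 4) = (0, -5, -14), w · n = 88.
Distance = |w · n| / |n| = |88| / √710 ≈ 3.303.

3.303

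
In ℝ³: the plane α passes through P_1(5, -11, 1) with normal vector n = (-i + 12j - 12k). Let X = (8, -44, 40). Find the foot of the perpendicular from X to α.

(5, -8, 4)

α: n·r = n·P_1 gives -x + 12y - 12z = -149.
Foot = X − λn with λ = (n·X − d)/|n|² = (-1016 − (-149))/289 = -3.
Foot = (8, -44, 40) − (-3)·(-1, 12, -12) = (5, -8, 4).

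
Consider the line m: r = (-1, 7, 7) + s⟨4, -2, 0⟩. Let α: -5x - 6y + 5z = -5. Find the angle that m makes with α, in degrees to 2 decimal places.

11.12

sin θ = |n·v| / (|n||v|) = |-8| / (√86 · √20) = 0.19290.
θ ≈ 11.12°.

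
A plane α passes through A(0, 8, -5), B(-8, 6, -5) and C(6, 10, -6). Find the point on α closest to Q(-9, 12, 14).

AB = (-8, -2, 0), AC = (6, 2, -1); a normal to α is AB × AC = (2, -8, -4).
Using A: α has equation 2x - 8y - 4z = -44.
Foot = Q − λn with λ = (n·Q − d)/|n|² = (-170 − (-44))/84 = -3/2.
Foot = (-9, 12, 14) − (-3/2)·(2, -8, -4) = (-6, 0, 8).

(-6, 0, 8)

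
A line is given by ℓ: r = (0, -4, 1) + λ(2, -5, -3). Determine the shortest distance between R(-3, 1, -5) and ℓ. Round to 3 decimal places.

Taking (0, -4, 1) on ℓ with direction v = (2, -5, -3): w = R − (0, -4, 1) = (-3, 5, -6), and w × v = (-45, -21, 5).
Distance = |w × v| / |v| = √2491 / √38 ≈ 8.096.

8.096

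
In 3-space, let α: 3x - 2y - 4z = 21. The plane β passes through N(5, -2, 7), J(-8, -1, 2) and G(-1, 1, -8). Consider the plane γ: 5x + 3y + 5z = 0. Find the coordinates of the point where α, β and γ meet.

(3, 0, -3)

NJ = (-13, 1, -5), NG = (-6, 3, -15); a normal to β is NJ × NG = (0, -165, -33).
Using N: β has equation -165y - 33z = 99.
Solving the 3×3 linear system 3x - 2y - 4z = 21, -165y - 33z = 99, 5x + 3y + 5z = 0 (e.g. by elimination or Cramer's rule, determinant = -5148) gives (3, 0, -3).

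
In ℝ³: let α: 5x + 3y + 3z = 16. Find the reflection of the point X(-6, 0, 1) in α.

λ = (n·X − d)/|n|² = (-27 − 16)/43 = -1.
Reflection = X − 2λn = (-6, 0, 1) − (-2)·(5, 3, 3) = (4, 6, 7).

(4, 6, 7)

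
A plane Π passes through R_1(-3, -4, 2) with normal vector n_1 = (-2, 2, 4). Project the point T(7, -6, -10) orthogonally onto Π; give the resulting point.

(1, 0, 2)

Π: n_1·r = n_1·R_1 gives -2x + 2y + 4z = 6.
Foot = T − λn with λ = (n·T − d)/|n|² = (-66 − 6)/24 = -3.
Foot = (7, -6, -10) − (-3)·(-2, 2, 4) = (1, 0, 2).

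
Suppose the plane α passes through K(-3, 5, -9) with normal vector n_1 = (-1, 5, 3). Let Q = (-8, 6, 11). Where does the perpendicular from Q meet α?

(-6, -4, 5)

α: n_1·r = n_1·K gives -x + 5y + 3z = 1.
Foot = Q − λn with λ = (n·Q − d)/|n|² = (71 − 1)/35 = 2.
Foot = (-8, 6, 11) − 2·(-1, 5, 3) = (-6, -4, 5).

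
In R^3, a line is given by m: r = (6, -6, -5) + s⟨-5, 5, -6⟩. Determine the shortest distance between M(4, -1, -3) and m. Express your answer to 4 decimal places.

Taking (6, -6, -5) on m with direction v = (-5, 5, -6): w = M − (6, -6, -5) = (-2, 5, 2), and w × v = (-40, -22, 15).
Distance = |w × v| / |v| = √2309 / √86 ≈ 5.1816.

5.1816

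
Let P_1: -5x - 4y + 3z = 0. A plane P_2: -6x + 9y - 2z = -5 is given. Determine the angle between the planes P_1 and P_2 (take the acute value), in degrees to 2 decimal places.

81.13

cos θ = |n₁·n₂| / (|n₁||n₂|) = |-12| / (√50 · √121).
θ = arccos(0.15428) ≈ 81.13°.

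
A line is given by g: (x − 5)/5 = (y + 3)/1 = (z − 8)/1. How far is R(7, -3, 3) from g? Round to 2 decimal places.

5.30

g has direction (5, 1, 1) through (5, -3, 8).
Taking (5, -3, 8) on g with direction v = (5, 1, 1): w = R − (5, -3, 8) = (2, 0, -5), and w × v = (5, -27, 2).
Distance = |w × v| / |v| = √758 / √27 ≈ 5.30.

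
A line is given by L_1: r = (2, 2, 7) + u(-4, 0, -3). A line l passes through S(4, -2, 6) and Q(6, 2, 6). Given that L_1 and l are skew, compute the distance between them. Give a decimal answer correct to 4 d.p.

3.0650

A direction vector for l is Q − S = (2, 4, 0).
Common perpendicular direction n = (-4, 0, -3) × (2, 4, 0) = (12, -6, -16).
With w = (4, -2, 6) − (2, 2, 7) = (2, -4, -1), w · n = 64.
Distance = |w · n| / |n| = |64| / √436 ≈ 3.0650.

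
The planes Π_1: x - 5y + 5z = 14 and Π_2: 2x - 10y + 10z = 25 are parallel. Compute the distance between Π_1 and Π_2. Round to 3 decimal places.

0.210

Rescale Π_2 by 1/2: x - 5y + 5z = 25/2. Then distance = |14 − (25/2)| / √51 ≈ 0.210.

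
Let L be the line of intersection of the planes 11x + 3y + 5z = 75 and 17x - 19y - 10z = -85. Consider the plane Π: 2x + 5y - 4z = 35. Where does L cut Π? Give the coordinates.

Direction of L: (11, 3, 5) × (17, -19, -10) = (65, 195, -260).
A point on L: solving the two plane equations with x = 1 gives (1, -2, 14).
Substitute r = (1, -2, 14) + t(65, 195, -260) into the plane: -64 + 2145t = 35, so t = 3/65.
Intersection: (1, -2, 14) + (3/65)·(65, 195, -260) = (4, 7, 2).

(4, 7, 2)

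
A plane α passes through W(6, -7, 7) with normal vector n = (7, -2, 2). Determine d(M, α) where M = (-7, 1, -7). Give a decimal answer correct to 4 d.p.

17.8812

α: n·r = n·W gives 7x - 2y + 2z = 70.
n·M − d = (7)·(-7) + (-2)·(1) + (2)·(-7) − 70 = -135; |n| = √57.
Distance = |-135| / √57 = 135/√57 ≈ 17.8812.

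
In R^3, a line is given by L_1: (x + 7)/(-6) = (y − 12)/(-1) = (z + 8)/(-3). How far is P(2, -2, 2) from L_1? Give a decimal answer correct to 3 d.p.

L_1 has direction (-6, -1, -3) through (-7, 12, -8).
Taking (-7, 12, -8) on L_1 with direction v = (-6, -1, -3): w = P − (-7, 12, -8) = (9, -14, 10), and w × v = (52, -33, -93).
Distance = |w × v| / |v| = √12442 / √46 ≈ 16.446.

16.446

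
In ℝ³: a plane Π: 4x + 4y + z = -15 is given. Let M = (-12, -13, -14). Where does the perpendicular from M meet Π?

(0, -1, -11)

Foot = M − λn with λ = (n·M − d)/|n|² = (-114 − (-15))/33 = -3.
Foot = (-12, -13, -14) − (-3)·(4, 4, 1) = (0, -1, -11).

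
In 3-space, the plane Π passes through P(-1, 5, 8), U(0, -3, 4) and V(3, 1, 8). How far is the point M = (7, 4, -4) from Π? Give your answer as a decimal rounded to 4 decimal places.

PU = (1, -8, -4), PV = (4, -4, 0); a normal to Π is PU × PV = (-16, -16, 28).
Using P: Π has equation -16x - 16y + 28z = 160.
n·M − d = (-16)·(7) + (-16)·(4) + (28)·(-4) − 160 = -448; |n| = √1296.
Distance = |-448| / √1296 = 448/√1296 ≈ 12.4444.

12.4444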